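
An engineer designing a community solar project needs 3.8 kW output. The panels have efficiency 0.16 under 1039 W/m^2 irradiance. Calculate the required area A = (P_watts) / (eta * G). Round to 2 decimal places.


Convert target power to watts: P = 3.8 * 1000 = 3800.0 W
Compute denominator: eta * G = 0.16 * 1039 = 166.24
Required area A = P / (eta * G) = 3800.0 / 166.24
A = 22.86 m^2

22.86


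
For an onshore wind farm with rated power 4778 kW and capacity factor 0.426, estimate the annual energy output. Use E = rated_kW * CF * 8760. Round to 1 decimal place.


Annual energy = rated_kW * capacity_factor * hours_per_year
Given: P_rated = 4778 kW, CF = 0.426, hours = 8760
E = 4778 * 0.426 * 8760
E = 17830349.3 kWh

17830349.3


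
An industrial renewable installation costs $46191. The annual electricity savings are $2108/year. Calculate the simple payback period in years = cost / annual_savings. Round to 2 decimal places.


Simple payback period = initial cost / annual savings
Payback = 46191 / 2108
Payback = 21.91 years

21.91


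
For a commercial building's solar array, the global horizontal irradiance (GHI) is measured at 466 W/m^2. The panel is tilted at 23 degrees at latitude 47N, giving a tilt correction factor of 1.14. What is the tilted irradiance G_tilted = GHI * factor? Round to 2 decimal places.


Identify the given values:
  GHI = 466 W/m^2, tilt correction factor = 1.14
Apply the formula G_tilted = GHI * factor:
  G_tilted = 466 * 1.14
  G_tilted = 531.24 W/m^2

531.24


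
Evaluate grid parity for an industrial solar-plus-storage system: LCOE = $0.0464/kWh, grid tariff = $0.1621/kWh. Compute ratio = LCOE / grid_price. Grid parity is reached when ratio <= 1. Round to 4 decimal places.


Compare LCOE to grid price:
  LCOE = $0.0464/kWh, Grid price = $0.1621/kWh
  Ratio = LCOE / grid_price = 0.0464 / 0.1621 = 0.2862
  Grid parity achieved (ratio <= 1)? yes

0.2862


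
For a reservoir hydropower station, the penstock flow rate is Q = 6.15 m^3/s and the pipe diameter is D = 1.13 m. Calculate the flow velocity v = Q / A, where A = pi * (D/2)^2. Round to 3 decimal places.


Compute pipe cross-sectional area:
  A = pi * (D/2)^2 = pi * (1.13/2)^2 = 1.0029 m^2
Calculate velocity:
  v = Q / A = 6.15 / 1.0029
  v = 6.132 m/s

6.132


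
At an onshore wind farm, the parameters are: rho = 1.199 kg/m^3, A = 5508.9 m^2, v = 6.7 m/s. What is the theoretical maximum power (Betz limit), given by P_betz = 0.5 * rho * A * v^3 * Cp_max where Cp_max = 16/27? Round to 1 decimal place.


The Betz coefficient Cp_max = 16/27 = 0.5926
v^3 = 6.7^3 = 300.763
P_betz = 0.5 * rho * A * v^3 * Cp_max
P_betz = 0.5 * 1.199 * 5508.9 * 300.763 * 0.5926
P_betz = 588619.6 W

588619.6


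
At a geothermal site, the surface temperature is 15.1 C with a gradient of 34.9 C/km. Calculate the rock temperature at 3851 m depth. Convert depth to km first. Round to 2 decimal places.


Convert depth to km: 3851 / 1000 = 3.851 km
Temperature increase = gradient * depth_km = 34.9 * 3.851 = 134.4 C
Temperature at depth = T_surface + delta_T = 15.1 + 134.4
T = 149.50 C

149.50


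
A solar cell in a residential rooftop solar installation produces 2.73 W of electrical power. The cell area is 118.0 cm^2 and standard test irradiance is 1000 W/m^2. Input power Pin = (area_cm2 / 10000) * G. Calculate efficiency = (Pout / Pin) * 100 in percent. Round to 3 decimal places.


First compute the input power:
  Pin = area_cm2 / 10000 * G = 118.0 / 10000 * 1000 = 11.8 W
Then compute efficiency:
  Efficiency = (Pout / Pin) * 100 = (2.73 / 11.8) * 100
  Efficiency = 23.136%

23.136


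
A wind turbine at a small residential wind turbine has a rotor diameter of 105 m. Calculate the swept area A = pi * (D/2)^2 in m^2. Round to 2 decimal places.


Compute the rotor radius:
  r = D / 2 = 105 / 2 = 52.5 m
Calculate swept area:
  A = pi * r^2 = pi * 52.5^2
  A = 8659.01 m^2

8659.01


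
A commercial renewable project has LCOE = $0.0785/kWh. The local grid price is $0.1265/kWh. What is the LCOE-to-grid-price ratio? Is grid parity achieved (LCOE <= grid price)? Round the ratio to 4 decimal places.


Compare LCOE to grid price:
  LCOE = $0.0785/kWh, Grid price = $0.1265/kWh
  Ratio = LCOE / grid_price = 0.0785 / 0.1265 = 0.6206
  Grid parity achieved (ratio <= 1)? yes

0.6206


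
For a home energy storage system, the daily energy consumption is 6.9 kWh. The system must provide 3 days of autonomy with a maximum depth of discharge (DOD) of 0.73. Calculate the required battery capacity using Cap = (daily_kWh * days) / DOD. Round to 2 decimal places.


Total energy needed = daily * days = 6.9 * 3 = 20.7 kWh
Account for depth of discharge:
  Cap = total_energy / DOD = 20.7 / 0.73
  Cap = 28.36 kWh

28.36


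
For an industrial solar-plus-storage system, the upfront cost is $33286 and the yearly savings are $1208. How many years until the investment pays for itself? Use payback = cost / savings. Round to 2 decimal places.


Simple payback period = initial cost / annual savings
Payback = 33286 / 1208
Payback = 27.55 years

27.55


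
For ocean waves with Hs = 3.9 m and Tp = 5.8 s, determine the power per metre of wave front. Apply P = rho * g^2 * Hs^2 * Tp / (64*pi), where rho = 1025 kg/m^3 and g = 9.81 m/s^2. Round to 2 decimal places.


Apply wave power formula:
  g^2 = 9.81^2 = 96.2361
  Hs^2 = 3.9^2 = 15.21
  Numerator = rho * g^2 * Hs^2 * Tp = 1025 * 96.2361 * 15.21 * 5.8 = 8702000.18
  Denominator = 64 * pi = 201.0619
  P = 8702000.18 / 201.0619 = 43280.20 W/m

43280.20


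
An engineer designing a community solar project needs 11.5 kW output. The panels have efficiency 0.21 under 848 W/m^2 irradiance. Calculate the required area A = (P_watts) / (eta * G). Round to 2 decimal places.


Convert target power to watts: P = 11.5 * 1000 = 11500.0 W
Compute denominator: eta * G = 0.21 * 848 = 178.08
Required area A = P / (eta * G) = 11500.0 / 178.08
A = 64.58 m^2

64.58


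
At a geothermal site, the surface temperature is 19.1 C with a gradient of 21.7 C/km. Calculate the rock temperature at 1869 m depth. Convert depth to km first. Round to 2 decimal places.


Convert depth to km: 1869 / 1000 = 1.869 km
Temperature increase = gradient * depth_km = 21.7 * 1.869 = 40.56 C
Temperature at depth = T_surface + delta_T = 19.1 + 40.56
T = 59.66 C

59.66


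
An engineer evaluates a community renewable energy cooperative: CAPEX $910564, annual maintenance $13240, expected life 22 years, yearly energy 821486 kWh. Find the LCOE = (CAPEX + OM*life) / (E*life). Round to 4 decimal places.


Total cost = CAPEX + OM * lifetime = 910564 + 13240 * 22 = 910564 + 291280 = 1201844
Total generation = annual * lifetime = 821486 * 22 = 18072692 kWh
LCOE = 1201844 / 18072692
LCOE = 0.0665 $/kWh

0.0665


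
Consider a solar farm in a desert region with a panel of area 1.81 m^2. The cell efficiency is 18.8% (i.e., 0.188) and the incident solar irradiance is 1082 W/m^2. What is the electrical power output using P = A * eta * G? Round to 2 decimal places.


Use the solar power formula P = A * eta * G.
Given: A = 1.81 m^2, eta = 0.188, G = 1082 W/m^2
P = 1.81 * 0.188 * 1082
P = 368.18 W

368.18


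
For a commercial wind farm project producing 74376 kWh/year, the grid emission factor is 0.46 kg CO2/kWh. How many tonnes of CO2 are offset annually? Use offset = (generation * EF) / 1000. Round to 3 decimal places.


CO2 offset in kg = generation * emission_factor
CO2 offset = 74376 * 0.46 = 34212.96 kg
Convert to tonnes:
  CO2 offset = 34212.96 / 1000 = 34.213 tonnes

34.213


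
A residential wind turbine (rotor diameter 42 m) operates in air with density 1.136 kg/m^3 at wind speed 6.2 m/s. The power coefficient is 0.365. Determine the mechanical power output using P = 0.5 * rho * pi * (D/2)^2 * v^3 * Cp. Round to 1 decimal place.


Step 1 -- Compute swept area:
  A = pi * (D/2)^2 = pi * (42/2)^2 = 1385.44 m^2
Step 2 -- Apply wind power equation:
  P = 0.5 * rho * A * v^3 * Cp
  v^3 = 6.2^3 = 238.328
  P = 0.5 * 1.136 * 1385.44 * 238.328 * 0.365
  P = 68454.9 W

68454.9


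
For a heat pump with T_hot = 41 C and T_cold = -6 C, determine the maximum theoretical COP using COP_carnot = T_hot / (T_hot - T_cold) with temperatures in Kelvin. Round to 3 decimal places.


Convert to Kelvin:
  T_hot = 41 + 273.15 = 314.15 K
  T_cold = -6 + 273.15 = 267.15 K
Apply Carnot COP formula:
  COP = T_hot_K / (T_hot_K - T_cold_K) = 314.15 / 47.0
  COP = 6.684

6.684


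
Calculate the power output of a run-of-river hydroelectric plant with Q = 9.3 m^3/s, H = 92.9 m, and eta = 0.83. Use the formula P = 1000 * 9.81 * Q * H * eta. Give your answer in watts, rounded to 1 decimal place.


Apply the hydropower formula P = rho * g * Q * H * eta
rho * g = 1000 * 9.81 = 9810.0
P = 9810.0 * 9.3 * 92.9 * 0.83
P = 7034702.9 W

7034702.9


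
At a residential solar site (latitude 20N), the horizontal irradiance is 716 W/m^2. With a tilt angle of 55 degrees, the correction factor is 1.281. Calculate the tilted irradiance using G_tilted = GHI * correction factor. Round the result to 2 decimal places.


Identify the given values:
  GHI = 716 W/m^2, tilt correction factor = 1.281
Apply the formula G_tilted = GHI * factor:
  G_tilted = 716 * 1.281
  G_tilted = 917.20 W/m^2

917.20


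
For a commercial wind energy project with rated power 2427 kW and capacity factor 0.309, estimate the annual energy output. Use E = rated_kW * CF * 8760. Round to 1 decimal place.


Annual energy = rated_kW * capacity_factor * hours_per_year
Given: P_rated = 2427 kW, CF = 0.309, hours = 8760
E = 2427 * 0.309 * 8760
E = 6569500.7 kWh

6569500.7


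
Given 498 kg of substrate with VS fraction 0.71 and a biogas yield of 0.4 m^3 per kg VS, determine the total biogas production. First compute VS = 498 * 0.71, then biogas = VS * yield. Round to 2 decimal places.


Compute volatile solids:
  VS = mass * VS_fraction = 498 * 0.71 = 353.58 kg
Calculate biogas volume:
  Biogas = VS * specific_yield = 353.58 * 0.4
  Biogas = 141.43 m^3

141.43


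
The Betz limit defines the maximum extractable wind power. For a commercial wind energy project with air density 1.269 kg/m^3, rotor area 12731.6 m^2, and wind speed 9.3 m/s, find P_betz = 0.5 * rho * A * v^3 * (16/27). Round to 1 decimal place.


The Betz coefficient Cp_max = 16/27 = 0.5926
v^3 = 9.3^3 = 804.357
P_betz = 0.5 * rho * A * v^3 * Cp_max
P_betz = 0.5 * 1.269 * 12731.6 * 804.357 * 0.5926
P_betz = 3850522.6 W

3850522.6


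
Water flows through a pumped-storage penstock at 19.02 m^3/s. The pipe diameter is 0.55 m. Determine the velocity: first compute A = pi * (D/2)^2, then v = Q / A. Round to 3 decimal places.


Compute pipe cross-sectional area:
  A = pi * (D/2)^2 = pi * (0.55/2)^2 = 0.2376 m^2
Calculate velocity:
  v = Q / A = 19.02 / 0.2376
  v = 80.056 m/s

80.056


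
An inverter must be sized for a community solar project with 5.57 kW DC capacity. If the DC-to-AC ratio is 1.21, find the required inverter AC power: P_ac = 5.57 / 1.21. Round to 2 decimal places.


The inverter AC capacity is determined by the DC/AC ratio.
Given: P_dc = 5.57 kW, DC/AC ratio = 1.21
P_ac = P_dc / ratio = 5.57 / 1.21
P_ac = 4.60 kW

4.60


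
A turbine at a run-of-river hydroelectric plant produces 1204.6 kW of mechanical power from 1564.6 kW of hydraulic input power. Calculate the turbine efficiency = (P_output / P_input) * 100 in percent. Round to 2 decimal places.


Turbine efficiency = (output power / input power) * 100
eta = (1204.6 / 1564.6) * 100
eta = 76.99%

76.99


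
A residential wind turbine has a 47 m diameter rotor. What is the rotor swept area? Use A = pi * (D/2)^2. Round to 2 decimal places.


Compute the rotor radius:
  r = D / 2 = 47 / 2 = 23.5 m
Calculate swept area:
  A = pi * r^2 = pi * 23.5^2
  A = 1734.94 m^2

1734.94


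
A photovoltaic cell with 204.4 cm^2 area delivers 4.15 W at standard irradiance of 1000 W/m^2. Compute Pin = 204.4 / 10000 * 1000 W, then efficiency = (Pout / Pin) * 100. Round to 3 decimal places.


First compute the input power:
  Pin = area_cm2 / 10000 * G = 204.4 / 10000 * 1000 = 20.44 W
Then compute efficiency:
  Efficiency = (Pout / Pin) * 100 = (4.15 / 20.44) * 100
  Efficiency = 20.303%

20.303


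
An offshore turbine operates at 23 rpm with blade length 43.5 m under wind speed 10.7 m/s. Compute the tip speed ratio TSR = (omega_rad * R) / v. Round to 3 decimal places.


Convert rotational speed to rad/s:
  omega = 23 * 2 * pi / 60 = 2.4086 rad/s
Compute tip speed:
  v_tip = omega * R = 2.4086 * 43.5 = 104.772 m/s
Tip speed ratio:
  TSR = v_tip / v_wind = 104.772 / 10.7 = 9.792

9.792


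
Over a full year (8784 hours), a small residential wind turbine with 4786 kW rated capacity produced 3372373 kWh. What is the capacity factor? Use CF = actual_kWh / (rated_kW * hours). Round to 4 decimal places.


Capacity factor = actual output / maximum possible output
Maximum possible = rated * hours = 4786 * 8784 = 42040224 kWh
CF = 3372373 / 42040224
CF = 0.0802

0.0802


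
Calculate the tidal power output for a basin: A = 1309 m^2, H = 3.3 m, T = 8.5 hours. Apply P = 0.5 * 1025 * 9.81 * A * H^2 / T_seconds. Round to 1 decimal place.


Convert period to seconds: T = 8.5 * 3600 = 30600.0 s
H^2 = 3.3^2 = 10.89
P = 0.5 * rho * g * A * H^2 / T
P = 0.5 * 1025 * 9.81 * 1309 * 10.89 / 30600.0
P = 2342.1 W

2342.1


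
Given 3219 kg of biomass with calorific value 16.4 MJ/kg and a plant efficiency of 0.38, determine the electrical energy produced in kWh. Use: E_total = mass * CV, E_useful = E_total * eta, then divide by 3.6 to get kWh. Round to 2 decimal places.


Total energy = mass * CV = 3219 * 16.4 = 52791.6 MJ
Useful energy = total * eta = 52791.6 * 0.38 = 20060.81 MJ
Convert to kWh: 20060.81 / 3.6
Useful energy = 5572.45 kWh

5572.45


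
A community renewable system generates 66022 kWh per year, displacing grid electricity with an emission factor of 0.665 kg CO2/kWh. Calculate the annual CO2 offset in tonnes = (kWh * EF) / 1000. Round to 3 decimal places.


CO2 offset in kg = generation * emission_factor
CO2 offset = 66022 * 0.665 = 43904.63 kg
Convert to tonnes:
  CO2 offset = 43904.63 / 1000 = 43.905 tonnes

43.905


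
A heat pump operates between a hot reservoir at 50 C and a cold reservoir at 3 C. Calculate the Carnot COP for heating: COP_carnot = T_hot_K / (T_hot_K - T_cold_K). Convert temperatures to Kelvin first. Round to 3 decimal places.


Convert to Kelvin:
  T_hot = 50 + 273.15 = 323.15 K
  T_cold = 3 + 273.15 = 276.15 K
Apply Carnot COP formula:
  COP = T_hot_K / (T_hot_K - T_cold_K) = 323.15 / 47.0
  COP = 6.876

6.876


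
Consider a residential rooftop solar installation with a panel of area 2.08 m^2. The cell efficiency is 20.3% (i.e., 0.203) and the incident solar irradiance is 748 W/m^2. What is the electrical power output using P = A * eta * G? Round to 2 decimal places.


Use the solar power formula P = A * eta * G.
Given: A = 2.08 m^2, eta = 0.203, G = 748 W/m^2
P = 2.08 * 0.203 * 748
P = 315.84 W

315.84


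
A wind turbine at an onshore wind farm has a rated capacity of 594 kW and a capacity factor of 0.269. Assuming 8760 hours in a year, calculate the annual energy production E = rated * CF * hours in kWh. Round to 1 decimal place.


Annual energy = rated_kW * capacity_factor * hours_per_year
Given: P_rated = 594 kW, CF = 0.269, hours = 8760
E = 594 * 0.269 * 8760
E = 1399725.4 kWh

1399725.4


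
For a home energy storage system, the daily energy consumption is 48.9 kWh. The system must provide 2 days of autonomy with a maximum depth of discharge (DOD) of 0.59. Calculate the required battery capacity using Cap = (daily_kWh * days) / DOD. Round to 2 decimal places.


Total energy needed = daily * days = 48.9 * 2 = 97.8 kWh
Account for depth of discharge:
  Cap = total_energy / DOD = 97.8 / 0.59
  Cap = 165.76 kWh

165.76


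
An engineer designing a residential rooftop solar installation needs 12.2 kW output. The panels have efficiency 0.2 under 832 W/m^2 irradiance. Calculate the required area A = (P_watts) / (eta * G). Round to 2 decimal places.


Convert target power to watts: P = 12.2 * 1000 = 12200.0 W
Compute denominator: eta * G = 0.2 * 832 = 166.4
Required area A = P / (eta * G) = 12200.0 / 166.4
A = 73.32 m^2

73.32


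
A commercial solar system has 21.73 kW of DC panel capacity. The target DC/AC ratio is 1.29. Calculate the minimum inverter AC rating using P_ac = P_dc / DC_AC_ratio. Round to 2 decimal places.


The inverter AC capacity is determined by the DC/AC ratio.
Given: P_dc = 21.73 kW, DC/AC ratio = 1.29
P_ac = P_dc / ratio = 21.73 / 1.29
P_ac = 16.84 kW

16.84


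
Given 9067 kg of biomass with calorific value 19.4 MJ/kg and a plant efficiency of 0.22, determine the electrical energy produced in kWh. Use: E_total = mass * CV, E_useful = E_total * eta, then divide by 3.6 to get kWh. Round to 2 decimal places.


Total energy = mass * CV = 9067 * 19.4 = 175899.8 MJ
Useful energy = total * eta = 175899.8 * 0.22 = 38697.96 MJ
Convert to kWh: 38697.96 / 3.6
Useful energy = 10749.43 kWh

10749.43


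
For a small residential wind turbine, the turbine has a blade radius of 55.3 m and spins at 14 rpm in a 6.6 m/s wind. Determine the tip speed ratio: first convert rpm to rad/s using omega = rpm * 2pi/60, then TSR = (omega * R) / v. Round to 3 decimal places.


Convert rotational speed to rad/s:
  omega = 14 * 2 * pi / 60 = 1.4661 rad/s
Compute tip speed:
  v_tip = omega * R = 1.4661 * 55.3 = 81.074 m/s
Tip speed ratio:
  TSR = v_tip / v_wind = 81.074 / 6.6 = 12.284

12.284


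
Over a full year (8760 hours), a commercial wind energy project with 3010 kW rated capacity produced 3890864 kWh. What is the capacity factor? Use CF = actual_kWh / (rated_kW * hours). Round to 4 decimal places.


Capacity factor = actual output / maximum possible output
Maximum possible = rated * hours = 3010 * 8760 = 26367600 kWh
CF = 3890864 / 26367600
CF = 0.1476

0.1476


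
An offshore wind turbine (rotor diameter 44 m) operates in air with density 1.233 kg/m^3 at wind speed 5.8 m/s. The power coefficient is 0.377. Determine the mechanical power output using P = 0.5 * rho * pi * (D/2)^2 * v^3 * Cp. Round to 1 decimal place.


Step 1 -- Compute swept area:
  A = pi * (D/2)^2 = pi * (44/2)^2 = 1520.53 m^2
Step 2 -- Apply wind power equation:
  P = 0.5 * rho * A * v^3 * Cp
  v^3 = 5.8^3 = 195.112
  P = 0.5 * 1.233 * 1520.53 * 195.112 * 0.377
  P = 68953.1 W

68953.1


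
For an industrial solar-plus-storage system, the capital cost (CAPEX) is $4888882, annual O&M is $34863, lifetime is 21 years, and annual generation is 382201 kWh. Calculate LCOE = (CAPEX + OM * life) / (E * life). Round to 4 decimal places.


Total cost = CAPEX + OM * lifetime = 4888882 + 34863 * 21 = 4888882 + 732123 = 5621005
Total generation = annual * lifetime = 382201 * 21 = 8026221 kWh
LCOE = 5621005 / 8026221
LCOE = 0.7003 $/kWh

0.7003


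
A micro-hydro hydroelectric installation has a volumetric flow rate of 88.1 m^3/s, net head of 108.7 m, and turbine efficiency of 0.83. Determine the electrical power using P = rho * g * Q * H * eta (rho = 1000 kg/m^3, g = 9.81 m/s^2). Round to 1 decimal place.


Apply the hydropower formula P = rho * g * Q * H * eta
rho * g = 1000 * 9.81 = 9810.0
P = 9810.0 * 88.1 * 108.7 * 0.83
P = 77974491.7 W

77974491.7


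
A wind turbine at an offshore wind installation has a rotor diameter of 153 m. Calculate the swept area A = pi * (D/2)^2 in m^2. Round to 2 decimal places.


Compute the rotor radius:
  r = D / 2 = 153 / 2 = 76.5 m
Calculate swept area:
  A = pi * r^2 = pi * 76.5^2
  A = 18385.39 m^2

18385.39


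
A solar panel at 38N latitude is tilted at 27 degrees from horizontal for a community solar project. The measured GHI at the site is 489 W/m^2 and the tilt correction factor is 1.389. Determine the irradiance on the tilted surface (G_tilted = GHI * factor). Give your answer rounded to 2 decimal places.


Identify the given values:
  GHI = 489 W/m^2, tilt correction factor = 1.389
Apply the formula G_tilted = GHI * factor:
  G_tilted = 489 * 1.389
  G_tilted = 679.22 W/m^2

679.22


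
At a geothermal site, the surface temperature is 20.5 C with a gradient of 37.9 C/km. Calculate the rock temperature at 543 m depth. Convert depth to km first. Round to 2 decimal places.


Convert depth to km: 543 / 1000 = 0.543 km
Temperature increase = gradient * depth_km = 37.9 * 0.543 = 20.58 C
Temperature at depth = T_surface + delta_T = 20.5 + 20.58
T = 41.08 C

41.08


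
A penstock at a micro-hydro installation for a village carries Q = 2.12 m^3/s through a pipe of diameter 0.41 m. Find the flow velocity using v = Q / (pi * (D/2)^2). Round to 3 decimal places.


Compute pipe cross-sectional area:
  A = pi * (D/2)^2 = pi * (0.41/2)^2 = 0.132 m^2
Calculate velocity:
  v = Q / A = 2.12 / 0.132
  v = 16.058 m/s

16.058


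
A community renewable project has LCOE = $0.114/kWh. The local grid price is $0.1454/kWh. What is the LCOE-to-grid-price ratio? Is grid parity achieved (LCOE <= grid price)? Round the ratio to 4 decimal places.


Compare LCOE to grid price:
  LCOE = $0.114/kWh, Grid price = $0.1454/kWh
  Ratio = LCOE / grid_price = 0.114 / 0.1454 = 0.7840
  Grid parity achieved (ratio <= 1)? yes

0.7840


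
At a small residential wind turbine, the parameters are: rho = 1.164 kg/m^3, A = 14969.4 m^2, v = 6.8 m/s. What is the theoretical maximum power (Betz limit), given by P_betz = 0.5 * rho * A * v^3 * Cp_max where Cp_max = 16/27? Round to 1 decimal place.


The Betz coefficient Cp_max = 16/27 = 0.5926
v^3 = 6.8^3 = 314.432
P_betz = 0.5 * rho * A * v^3 * Cp_max
P_betz = 0.5 * 1.164 * 14969.4 * 314.432 * 0.5926
P_betz = 1623343.2 W

1623343.2


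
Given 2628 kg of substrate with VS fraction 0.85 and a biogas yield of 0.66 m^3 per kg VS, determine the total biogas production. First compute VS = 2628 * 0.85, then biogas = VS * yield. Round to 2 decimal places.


Compute volatile solids:
  VS = mass * VS_fraction = 2628 * 0.85 = 2233.8 kg
Calculate biogas volume:
  Biogas = VS * specific_yield = 2233.8 * 0.66
  Biogas = 1474.31 m^3

1474.31


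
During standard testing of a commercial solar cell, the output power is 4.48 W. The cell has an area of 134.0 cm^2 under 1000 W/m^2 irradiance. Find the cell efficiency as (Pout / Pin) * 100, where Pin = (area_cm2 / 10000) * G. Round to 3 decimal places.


First compute the input power:
  Pin = area_cm2 / 10000 * G = 134.0 / 10000 * 1000 = 13.4 W
Then compute efficiency:
  Efficiency = (Pout / Pin) * 100 = (4.48 / 13.4) * 100
  Efficiency = 33.433%

33.433


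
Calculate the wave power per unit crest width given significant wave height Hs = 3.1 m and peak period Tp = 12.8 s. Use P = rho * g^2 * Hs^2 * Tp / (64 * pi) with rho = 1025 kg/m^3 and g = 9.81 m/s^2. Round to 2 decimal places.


Apply wave power formula:
  g^2 = 9.81^2 = 96.2361
  Hs^2 = 3.1^2 = 9.61
  Numerator = rho * g^2 * Hs^2 * Tp = 1025 * 96.2361 * 9.61 * 12.8 = 12133755.44
  Denominator = 64 * pi = 201.0619
  P = 12133755.44 / 201.0619 = 60348.35 W/m

60348.35


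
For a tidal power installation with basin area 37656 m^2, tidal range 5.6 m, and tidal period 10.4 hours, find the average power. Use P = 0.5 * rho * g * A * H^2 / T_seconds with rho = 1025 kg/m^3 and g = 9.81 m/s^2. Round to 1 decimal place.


Convert period to seconds: T = 10.4 * 3600 = 37440.0 s
H^2 = 5.6^2 = 31.36
P = 0.5 * rho * g * A * H^2 / T
P = 0.5 * 1025 * 9.81 * 37656 * 31.36 / 37440.0
P = 158575.9 W

158575.9


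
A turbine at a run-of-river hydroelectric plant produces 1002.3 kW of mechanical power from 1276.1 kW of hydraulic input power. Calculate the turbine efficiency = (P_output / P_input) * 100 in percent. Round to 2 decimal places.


Turbine efficiency = (output power / input power) * 100
eta = (1002.3 / 1276.1) * 100
eta = 78.54%

78.54


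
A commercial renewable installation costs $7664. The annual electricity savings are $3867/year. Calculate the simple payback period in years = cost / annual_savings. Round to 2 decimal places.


Simple payback period = initial cost / annual savings
Payback = 7664 / 3867
Payback = 1.98 years

1.98


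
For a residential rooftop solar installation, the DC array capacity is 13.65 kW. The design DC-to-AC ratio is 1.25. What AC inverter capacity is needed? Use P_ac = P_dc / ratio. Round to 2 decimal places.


The inverter AC capacity is determined by the DC/AC ratio.
Given: P_dc = 13.65 kW, DC/AC ratio = 1.25
P_ac = P_dc / ratio = 13.65 / 1.25
P_ac = 10.92 kW

10.92


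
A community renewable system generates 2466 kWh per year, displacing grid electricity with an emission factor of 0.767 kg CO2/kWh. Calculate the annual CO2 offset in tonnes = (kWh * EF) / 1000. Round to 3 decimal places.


CO2 offset in kg = generation * emission_factor
CO2 offset = 2466 * 0.767 = 1891.42 kg
Convert to tonnes:
  CO2 offset = 1891.42 / 1000 = 1.891 tonnes

1.891


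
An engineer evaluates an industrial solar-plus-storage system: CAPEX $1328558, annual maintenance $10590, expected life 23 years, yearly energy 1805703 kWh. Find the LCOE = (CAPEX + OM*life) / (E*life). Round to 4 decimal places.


Total cost = CAPEX + OM * lifetime = 1328558 + 10590 * 23 = 1328558 + 243570 = 1572128
Total generation = annual * lifetime = 1805703 * 23 = 41531169 kWh
LCOE = 1572128 / 41531169
LCOE = 0.0379 $/kWh

0.0379


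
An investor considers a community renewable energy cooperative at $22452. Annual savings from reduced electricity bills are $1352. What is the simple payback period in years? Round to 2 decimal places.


Simple payback period = initial cost / annual savings
Payback = 22452 / 1352
Payback = 16.61 years

16.61


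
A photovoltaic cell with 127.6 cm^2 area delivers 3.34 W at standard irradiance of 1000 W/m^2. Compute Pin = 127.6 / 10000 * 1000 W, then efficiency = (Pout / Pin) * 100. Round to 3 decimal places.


First compute the input power:
  Pin = area_cm2 / 10000 * G = 127.6 / 10000 * 1000 = 12.76 W
Then compute efficiency:
  Efficiency = (Pout / Pin) * 100 = (3.34 / 12.76) * 100
  Efficiency = 26.176%

26.176


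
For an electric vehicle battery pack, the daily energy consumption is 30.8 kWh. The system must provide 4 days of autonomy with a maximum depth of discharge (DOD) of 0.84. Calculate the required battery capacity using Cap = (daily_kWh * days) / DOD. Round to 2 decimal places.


Total energy needed = daily * days = 30.8 * 4 = 123.2 kWh
Account for depth of discharge:
  Cap = total_energy / DOD = 123.2 / 0.84
  Cap = 146.67 kWh

146.67


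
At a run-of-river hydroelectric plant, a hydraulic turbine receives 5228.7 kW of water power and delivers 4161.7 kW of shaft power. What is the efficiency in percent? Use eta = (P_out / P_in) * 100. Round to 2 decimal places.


Turbine efficiency = (output power / input power) * 100
eta = (4161.7 / 5228.7) * 100
eta = 79.59%

79.59


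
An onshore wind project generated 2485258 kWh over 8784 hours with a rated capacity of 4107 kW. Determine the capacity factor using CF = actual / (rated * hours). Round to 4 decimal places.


Capacity factor = actual output / maximum possible output
Maximum possible = rated * hours = 4107 * 8784 = 36075888 kWh
CF = 2485258 / 36075888
CF = 0.0689

0.0689


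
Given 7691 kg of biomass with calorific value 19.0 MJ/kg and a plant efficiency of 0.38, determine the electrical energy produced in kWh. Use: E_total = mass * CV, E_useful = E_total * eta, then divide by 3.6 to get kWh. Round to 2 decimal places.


Total energy = mass * CV = 7691 * 19.0 = 146129.0 MJ
Useful energy = total * eta = 146129.0 * 0.38 = 55529.02 MJ
Convert to kWh: 55529.02 / 3.6
Useful energy = 15424.73 kWh

15424.73


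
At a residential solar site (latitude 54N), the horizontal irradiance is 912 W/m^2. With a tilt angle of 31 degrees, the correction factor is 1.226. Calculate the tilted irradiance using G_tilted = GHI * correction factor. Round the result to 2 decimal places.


Identify the given values:
  GHI = 912 W/m^2, tilt correction factor = 1.226
Apply the formula G_tilted = GHI * factor:
  G_tilted = 912 * 1.226
  G_tilted = 1118.11 W/m^2

1118.11


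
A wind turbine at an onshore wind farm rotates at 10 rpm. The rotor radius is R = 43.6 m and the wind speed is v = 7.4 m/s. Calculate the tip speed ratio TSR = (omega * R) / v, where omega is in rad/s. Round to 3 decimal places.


Convert rotational speed to rad/s:
  omega = 10 * 2 * pi / 60 = 1.0472 rad/s
Compute tip speed:
  v_tip = omega * R = 1.0472 * 43.6 = 45.658 m/s
Tip speed ratio:
  TSR = v_tip / v_wind = 45.658 / 7.4 = 6.170

6.170


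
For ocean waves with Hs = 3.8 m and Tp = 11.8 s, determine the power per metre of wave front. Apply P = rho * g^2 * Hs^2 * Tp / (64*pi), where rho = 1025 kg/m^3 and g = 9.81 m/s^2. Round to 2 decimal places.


Apply wave power formula:
  g^2 = 9.81^2 = 96.2361
  Hs^2 = 3.8^2 = 14.44
  Numerator = rho * g^2 * Hs^2 * Tp = 1025 * 96.2361 * 14.44 * 11.8 = 16807808.09
  Denominator = 64 * pi = 201.0619
  P = 16807808.09 / 201.0619 = 83595.18 W/m

83595.18


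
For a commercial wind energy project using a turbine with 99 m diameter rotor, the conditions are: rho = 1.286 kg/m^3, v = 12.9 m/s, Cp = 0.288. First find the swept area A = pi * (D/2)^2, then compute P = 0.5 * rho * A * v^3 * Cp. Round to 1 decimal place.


Step 1 -- Compute swept area:
  A = pi * (D/2)^2 = pi * (99/2)^2 = 7697.69 m^2
Step 2 -- Apply wind power equation:
  P = 0.5 * rho * A * v^3 * Cp
  v^3 = 12.9^3 = 2146.689
  P = 0.5 * 1.286 * 7697.69 * 2146.689 * 0.288
  P = 3060080.6 W

3060080.6


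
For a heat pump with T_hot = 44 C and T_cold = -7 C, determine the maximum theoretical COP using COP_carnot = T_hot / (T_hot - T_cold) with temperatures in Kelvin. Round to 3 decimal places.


Convert to Kelvin:
  T_hot = 44 + 273.15 = 317.15 K
  T_cold = -7 + 273.15 = 266.15 K
Apply Carnot COP formula:
  COP = T_hot_K / (T_hot_K - T_cold_K) = 317.15 / 51.0
  COP = 6.219

6.219


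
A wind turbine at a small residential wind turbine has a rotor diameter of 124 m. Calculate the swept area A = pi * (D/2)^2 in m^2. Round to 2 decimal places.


Compute the rotor radius:
  r = D / 2 = 124 / 2 = 62.0 m
Calculate swept area:
  A = pi * r^2 = pi * 62.0^2
  A = 12076.28 m^2

12076.28


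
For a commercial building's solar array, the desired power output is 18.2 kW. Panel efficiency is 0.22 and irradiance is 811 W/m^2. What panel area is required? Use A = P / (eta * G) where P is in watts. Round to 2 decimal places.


Convert target power to watts: P = 18.2 * 1000 = 18200.0 W
Compute denominator: eta * G = 0.22 * 811 = 178.42
Required area A = P / (eta * G) = 18200.0 / 178.42
A = 102.01 m^2

102.01


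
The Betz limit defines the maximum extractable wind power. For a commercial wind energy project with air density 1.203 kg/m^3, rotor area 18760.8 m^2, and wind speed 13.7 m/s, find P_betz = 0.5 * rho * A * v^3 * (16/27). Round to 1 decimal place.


The Betz coefficient Cp_max = 16/27 = 0.5926
v^3 = 13.7^3 = 2571.353
P_betz = 0.5 * rho * A * v^3 * Cp_max
P_betz = 0.5 * 1.203 * 18760.8 * 2571.353 * 0.5926
P_betz = 17195107.9 W

17195107.9


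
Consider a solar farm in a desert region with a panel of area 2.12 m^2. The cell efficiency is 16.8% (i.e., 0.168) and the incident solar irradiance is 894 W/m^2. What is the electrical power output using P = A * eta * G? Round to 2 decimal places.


Use the solar power formula P = A * eta * G.
Given: A = 2.12 m^2, eta = 0.168, G = 894 W/m^2
P = 2.12 * 0.168 * 894
P = 318.41 W

318.41


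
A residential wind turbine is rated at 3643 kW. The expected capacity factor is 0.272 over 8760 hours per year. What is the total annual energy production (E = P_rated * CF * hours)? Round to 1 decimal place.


Annual energy = rated_kW * capacity_factor * hours_per_year
Given: P_rated = 3643 kW, CF = 0.272, hours = 8760
E = 3643 * 0.272 * 8760
E = 8680249.0 kWh

8680249.0


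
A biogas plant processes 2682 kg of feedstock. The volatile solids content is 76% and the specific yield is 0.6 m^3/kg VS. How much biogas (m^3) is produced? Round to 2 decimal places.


Compute volatile solids:
  VS = mass * VS_fraction = 2682 * 0.76 = 2038.32 kg
Calculate biogas volume:
  Biogas = VS * specific_yield = 2038.32 * 0.6
  Biogas = 1222.99 m^3

1222.99


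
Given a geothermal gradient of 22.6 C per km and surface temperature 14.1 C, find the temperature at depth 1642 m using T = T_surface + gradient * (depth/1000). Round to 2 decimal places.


Convert depth to km: 1642 / 1000 = 1.642 km
Temperature increase = gradient * depth_km = 22.6 * 1.642 = 37.11 C
Temperature at depth = T_surface + delta_T = 14.1 + 37.11
T = 51.21 C

51.21


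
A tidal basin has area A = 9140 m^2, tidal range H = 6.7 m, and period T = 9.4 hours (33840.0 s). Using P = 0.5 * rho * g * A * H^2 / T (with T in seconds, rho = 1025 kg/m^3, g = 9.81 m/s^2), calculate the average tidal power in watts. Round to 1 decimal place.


Convert period to seconds: T = 9.4 * 3600 = 33840.0 s
H^2 = 6.7^2 = 44.89
P = 0.5 * rho * g * A * H^2 / T
P = 0.5 * 1025 * 9.81 * 9140 * 44.89 / 33840.0
P = 60957.7 W

60957.7


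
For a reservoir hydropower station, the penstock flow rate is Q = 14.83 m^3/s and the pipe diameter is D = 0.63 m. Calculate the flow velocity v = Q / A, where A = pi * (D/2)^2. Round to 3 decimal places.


Compute pipe cross-sectional area:
  A = pi * (D/2)^2 = pi * (0.63/2)^2 = 0.3117 m^2
Calculate velocity:
  v = Q / A = 14.83 / 0.3117
  v = 47.574 m/s

47.574


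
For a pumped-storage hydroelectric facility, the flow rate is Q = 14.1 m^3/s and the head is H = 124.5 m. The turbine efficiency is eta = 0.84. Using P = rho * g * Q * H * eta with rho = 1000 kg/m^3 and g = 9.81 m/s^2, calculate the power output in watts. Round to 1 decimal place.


Apply the hydropower formula P = rho * g * Q * H * eta
rho * g = 1000 * 9.81 = 9810.0
P = 9810.0 * 14.1 * 124.5 * 0.84
P = 14465610.2 W

14465610.2


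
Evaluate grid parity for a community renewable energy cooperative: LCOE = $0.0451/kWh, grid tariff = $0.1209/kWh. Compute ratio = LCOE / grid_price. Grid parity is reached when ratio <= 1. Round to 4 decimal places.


Compare LCOE to grid price:
  LCOE = $0.0451/kWh, Grid price = $0.1209/kWh
  Ratio = LCOE / grid_price = 0.0451 / 0.1209 = 0.3730
  Grid parity achieved (ratio <= 1)? yes

0.3730


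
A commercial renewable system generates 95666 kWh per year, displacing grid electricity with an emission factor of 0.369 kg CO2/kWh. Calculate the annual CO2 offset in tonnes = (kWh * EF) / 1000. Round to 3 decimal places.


CO2 offset in kg = generation * emission_factor
CO2 offset = 95666 * 0.369 = 35300.75 kg
Convert to tonnes:
  CO2 offset = 35300.75 / 1000 = 35.301 tonnes

35.301


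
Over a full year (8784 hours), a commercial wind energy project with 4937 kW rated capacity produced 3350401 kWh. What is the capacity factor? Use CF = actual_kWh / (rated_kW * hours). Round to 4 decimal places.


Capacity factor = actual output / maximum possible output
Maximum possible = rated * hours = 4937 * 8784 = 43366608 kWh
CF = 3350401 / 43366608
CF = 0.0773

0.0773


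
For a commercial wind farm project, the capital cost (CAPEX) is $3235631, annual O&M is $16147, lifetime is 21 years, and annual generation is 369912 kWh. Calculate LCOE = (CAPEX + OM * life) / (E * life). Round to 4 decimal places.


Total cost = CAPEX + OM * lifetime = 3235631 + 16147 * 21 = 3235631 + 339087 = 3574718
Total generation = annual * lifetime = 369912 * 21 = 7768152 kWh
LCOE = 3574718 / 7768152
LCOE = 0.4602 $/kWh

0.4602


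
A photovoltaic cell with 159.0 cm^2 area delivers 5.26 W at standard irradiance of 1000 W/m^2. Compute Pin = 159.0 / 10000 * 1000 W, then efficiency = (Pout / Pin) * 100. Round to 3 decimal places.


First compute the input power:
  Pin = area_cm2 / 10000 * G = 159.0 / 10000 * 1000 = 15.9 W
Then compute efficiency:
  Efficiency = (Pout / Pin) * 100 = (5.26 / 15.9) * 100
  Efficiency = 33.082%

33.082


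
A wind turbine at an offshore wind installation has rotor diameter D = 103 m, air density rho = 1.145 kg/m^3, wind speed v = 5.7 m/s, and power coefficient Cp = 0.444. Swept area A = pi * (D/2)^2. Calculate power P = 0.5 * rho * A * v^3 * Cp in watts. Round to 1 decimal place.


Step 1 -- Compute swept area:
  A = pi * (D/2)^2 = pi * (103/2)^2 = 8332.29 m^2
Step 2 -- Apply wind power equation:
  P = 0.5 * rho * A * v^3 * Cp
  v^3 = 5.7^3 = 185.193
  P = 0.5 * 1.145 * 8332.29 * 185.193 * 0.444
  P = 392235.9 W

392235.9


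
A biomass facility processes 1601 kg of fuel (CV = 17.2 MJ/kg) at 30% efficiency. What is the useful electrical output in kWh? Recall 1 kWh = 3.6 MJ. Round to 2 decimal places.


Total energy = mass * CV = 1601 * 17.2 = 27537.2 MJ
Useful energy = total * eta = 27537.2 * 0.3 = 8261.16 MJ
Convert to kWh: 8261.16 / 3.6
Useful energy = 2294.77 kWh

2294.77


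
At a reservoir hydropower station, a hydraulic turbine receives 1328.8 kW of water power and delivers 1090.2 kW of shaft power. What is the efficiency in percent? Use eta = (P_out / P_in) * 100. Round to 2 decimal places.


Turbine efficiency = (output power / input power) * 100
eta = (1090.2 / 1328.8) * 100
eta = 82.04%

82.04


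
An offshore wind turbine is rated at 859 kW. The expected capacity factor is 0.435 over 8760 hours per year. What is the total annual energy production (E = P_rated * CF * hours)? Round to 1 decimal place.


Annual energy = rated_kW * capacity_factor * hours_per_year
Given: P_rated = 859 kW, CF = 0.435, hours = 8760
E = 859 * 0.435 * 8760
E = 3273305.4 kWh

3273305.4


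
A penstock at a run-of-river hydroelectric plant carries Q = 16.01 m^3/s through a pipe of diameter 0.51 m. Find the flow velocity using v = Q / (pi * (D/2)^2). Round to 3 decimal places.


Compute pipe cross-sectional area:
  A = pi * (D/2)^2 = pi * (0.51/2)^2 = 0.2043 m^2
Calculate velocity:
  v = Q / A = 16.01 / 0.2043
  v = 78.372 m/s

78.372


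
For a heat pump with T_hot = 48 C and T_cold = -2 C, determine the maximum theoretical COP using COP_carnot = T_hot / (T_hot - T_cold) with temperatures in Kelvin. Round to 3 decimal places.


Convert to Kelvin:
  T_hot = 48 + 273.15 = 321.15 K
  T_cold = -2 + 273.15 = 271.15 K
Apply Carnot COP formula:
  COP = T_hot_K / (T_hot_K - T_cold_K) = 321.15 / 50.0
  COP = 6.423

6.423


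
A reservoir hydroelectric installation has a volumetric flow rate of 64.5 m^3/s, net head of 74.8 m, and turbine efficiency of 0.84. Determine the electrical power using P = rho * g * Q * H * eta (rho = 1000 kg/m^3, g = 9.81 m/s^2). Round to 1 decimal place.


Apply the hydropower formula P = rho * g * Q * H * eta
rho * g = 1000 * 9.81 = 9810.0
P = 9810.0 * 64.5 * 74.8 * 0.84
P = 39756633.8 W

39756633.8


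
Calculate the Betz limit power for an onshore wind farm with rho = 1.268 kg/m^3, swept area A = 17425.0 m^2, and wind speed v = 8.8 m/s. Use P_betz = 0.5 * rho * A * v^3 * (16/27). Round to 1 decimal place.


The Betz coefficient Cp_max = 16/27 = 0.5926
v^3 = 8.8^3 = 681.472
P_betz = 0.5 * rho * A * v^3 * Cp_max
P_betz = 0.5 * 1.268 * 17425.0 * 681.472 * 0.5926
P_betz = 4461349.8 W

4461349.8


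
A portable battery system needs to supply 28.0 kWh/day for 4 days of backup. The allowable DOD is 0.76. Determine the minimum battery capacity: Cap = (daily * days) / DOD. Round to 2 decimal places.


Total energy needed = daily * days = 28.0 * 4 = 112.0 kWh
Account for depth of discharge:
  Cap = total_energy / DOD = 112.0 / 0.76
  Cap = 147.37 kWh

147.37


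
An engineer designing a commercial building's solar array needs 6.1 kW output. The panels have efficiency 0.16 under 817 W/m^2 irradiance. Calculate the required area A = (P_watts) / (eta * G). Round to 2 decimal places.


Convert target power to watts: P = 6.1 * 1000 = 6100.0 W
Compute denominator: eta * G = 0.16 * 817 = 130.72
Required area A = P / (eta * G) = 6100.0 / 130.72
A = 46.66 m^2

46.66
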